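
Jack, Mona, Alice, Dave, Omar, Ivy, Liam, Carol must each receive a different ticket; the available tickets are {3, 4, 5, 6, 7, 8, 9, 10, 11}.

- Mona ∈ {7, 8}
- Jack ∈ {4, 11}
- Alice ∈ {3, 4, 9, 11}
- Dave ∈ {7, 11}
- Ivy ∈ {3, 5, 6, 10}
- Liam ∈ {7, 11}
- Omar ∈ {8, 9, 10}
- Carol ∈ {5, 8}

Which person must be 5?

Carol

Dave and Liam share exactly the 2 values {7, 11}; by pigeonhole those values go to them, so strike 7, 11 from Jack, Mona, Alice.
Jack has just one choice, so Jack = 4. Remove 4 from Alice.
Mona must be 8 (only option left). Strike 8 from Omar, Carol.
So 5 goes to Carol.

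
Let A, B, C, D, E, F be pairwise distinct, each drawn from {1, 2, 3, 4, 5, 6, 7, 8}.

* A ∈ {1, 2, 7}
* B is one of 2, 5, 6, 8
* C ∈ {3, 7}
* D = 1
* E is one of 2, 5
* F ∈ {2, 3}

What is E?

D has just one choice, so D = 1. So A can't be 1.
A, C, F between them cover only {2, 3, 7} — a naked triple. Remove those values from B, E.
So E = 5.

5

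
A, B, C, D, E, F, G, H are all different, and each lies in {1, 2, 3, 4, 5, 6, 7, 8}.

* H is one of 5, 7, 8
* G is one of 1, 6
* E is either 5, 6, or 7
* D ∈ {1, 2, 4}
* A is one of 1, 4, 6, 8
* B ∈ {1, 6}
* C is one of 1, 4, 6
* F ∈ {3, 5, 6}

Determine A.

8

Among the 8 variables, 2 fits only D (and all 8 values in {1, 2, 3, 4, 5, 6, 7, 8} must be used), so D = 2.
The 7 still-open variables draw from only 7 values {1, 3, 4, 5, 6, 7, 8}, so each is used; only F can be 3, hence F = 3.
B and G share exactly the 2 values {1, 6}; by pigeonhole those values go to them, so strike 1, 6 from A, C, E.
C has just one choice, so C = 4. Eliminate 4 elsewhere: A.
So A = 8.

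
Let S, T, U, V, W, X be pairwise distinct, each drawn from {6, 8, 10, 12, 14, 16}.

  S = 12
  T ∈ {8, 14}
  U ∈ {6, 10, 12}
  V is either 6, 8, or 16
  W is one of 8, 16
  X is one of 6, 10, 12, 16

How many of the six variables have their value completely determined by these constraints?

S must be 12 (only option left). Strike 12 from U, X.
The 5 still-open variables together cover exactly {6, 8, 10, 14, 16} — 5 values for 5 variables — and 14 appears only in T's list, so T = 14.
Determined: S=12, T=14. The other variables each still have more than one consistent value. That makes 2.

2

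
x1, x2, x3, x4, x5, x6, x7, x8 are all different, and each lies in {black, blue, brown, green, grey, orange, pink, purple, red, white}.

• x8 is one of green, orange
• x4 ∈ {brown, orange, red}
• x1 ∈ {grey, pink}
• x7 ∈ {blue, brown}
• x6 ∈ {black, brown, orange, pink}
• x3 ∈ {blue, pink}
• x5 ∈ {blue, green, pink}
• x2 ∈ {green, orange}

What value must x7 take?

The 8 variables draw from only 8 values {black, blue, brown, green, grey, orange, pink, red}, so each is used; only x6 can be black, hence x6 = black.
The 7 still-open variables draw from only 7 values {blue, brown, green, grey, orange, pink, red}, so each is used; only x1 can be grey, hence x1 = grey.
The 6 still-open variables draw from only 6 values {blue, brown, green, orange, pink, red}, so each is used; only x4 can be red, hence x4 = red.
The 5 still-open variables draw from only 5 values {blue, brown, green, orange, pink}, so each is used; only x7 can be brown, hence x7 = brown.

brown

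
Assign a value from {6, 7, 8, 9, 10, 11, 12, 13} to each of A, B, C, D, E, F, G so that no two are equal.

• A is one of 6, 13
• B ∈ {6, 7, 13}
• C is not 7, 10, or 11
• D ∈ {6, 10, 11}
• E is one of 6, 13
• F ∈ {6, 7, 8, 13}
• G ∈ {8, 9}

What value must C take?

12

The 2 variables A and E are confined to {6, 13}, which locks those values in; drop them from B, C, D, F.
B's domain is down to {7}, so B = 7. So F can't be 7.
That leaves F = 8. Eliminate 8 elsewhere: C, G.
G has just one choice, so G = 9. So C can't be 9.
So C = 12.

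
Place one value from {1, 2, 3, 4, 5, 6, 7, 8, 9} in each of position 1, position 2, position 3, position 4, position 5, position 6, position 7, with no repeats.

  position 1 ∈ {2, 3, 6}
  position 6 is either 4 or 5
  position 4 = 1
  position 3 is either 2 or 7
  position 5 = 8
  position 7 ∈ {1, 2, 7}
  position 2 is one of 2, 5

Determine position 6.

position 4 has just one choice, so position 4 = 1. Eliminate 1 elsewhere: position 7.
position 5 has just one choice, so position 5 = 8.
The 2 variables position 3 and position 7 are confined to {2, 7}, which locks those values in; drop them from position 1, position 2.
position 2's domain is down to {5}, so position 2 = 5. Strike 5 from position 6.
So position 6 = 4.

4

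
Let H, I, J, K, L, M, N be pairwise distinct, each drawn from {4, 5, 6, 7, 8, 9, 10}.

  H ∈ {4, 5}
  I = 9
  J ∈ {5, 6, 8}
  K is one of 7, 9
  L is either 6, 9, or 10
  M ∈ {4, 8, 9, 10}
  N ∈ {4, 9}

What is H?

5

I has just one choice, so I = 9. So K, L, M, N can't be 9.
K has just one choice, so K = 7.
N must be 4 (only option left). Eliminate 4 elsewhere: H, M.
So H = 5.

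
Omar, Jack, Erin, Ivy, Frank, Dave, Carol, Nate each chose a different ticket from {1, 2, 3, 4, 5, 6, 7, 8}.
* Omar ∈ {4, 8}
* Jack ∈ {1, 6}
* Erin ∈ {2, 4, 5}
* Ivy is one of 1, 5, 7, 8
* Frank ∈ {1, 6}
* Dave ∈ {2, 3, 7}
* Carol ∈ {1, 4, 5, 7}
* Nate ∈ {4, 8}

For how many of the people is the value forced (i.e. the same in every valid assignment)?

2

The 8 variables together cover exactly {1, 2, 3, 4, 5, 6, 7, 8} — 8 values for 8 variables — and 3 appears only in Dave's list, so Dave = 3.
Among the 7 still-open variables, 2 fits only Erin (and all 7 values in {1, 2, 4, 5, 6, 7, 8} must be used), so Erin = 2.
The 2 variables Omar and Nate are confined to {4, 8}, which locks those values in; drop them from Ivy, Carol.
The 2 variables Jack and Frank are confined to {1, 6}, which locks those values in; drop them from Ivy, Carol.
Determined: Erin=2, Dave=3. The other people each still have more than one consistent value. That makes 2.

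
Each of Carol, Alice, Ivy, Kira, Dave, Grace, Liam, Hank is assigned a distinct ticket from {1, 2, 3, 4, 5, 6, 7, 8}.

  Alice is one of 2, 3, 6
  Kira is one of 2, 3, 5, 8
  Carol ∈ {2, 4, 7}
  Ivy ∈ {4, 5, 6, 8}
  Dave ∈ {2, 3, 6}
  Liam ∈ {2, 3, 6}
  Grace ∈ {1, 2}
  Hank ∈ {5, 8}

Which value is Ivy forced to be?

4

Among the 8 variables, 1 fits only Grace (and all 8 values in {1, 2, 3, 4, 5, 6, 7, 8} must be used), so Grace = 1.
Among the 7 still-open variables, 7 fits only Carol (and all 7 values in {2, 3, 4, 5, 6, 7, 8} must be used), so Carol = 7.
Among the 6 still-open variables, 4 fits only Ivy (and all 6 values in {2, 3, 4, 5, 6, 8} must be used), so Ivy = 4.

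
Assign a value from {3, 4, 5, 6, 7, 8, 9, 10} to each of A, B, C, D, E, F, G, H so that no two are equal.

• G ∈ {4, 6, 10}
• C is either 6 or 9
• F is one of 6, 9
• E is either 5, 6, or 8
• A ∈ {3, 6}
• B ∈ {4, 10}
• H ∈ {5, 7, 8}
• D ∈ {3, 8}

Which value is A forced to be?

3

Among the 8 variables, 7 fits only H (and all 8 values in {3, 4, 5, 6, 7, 8, 9, 10} must be used), so H = 7.
Among the 7 still-open variables, 5 fits only E (and all 7 values in {3, 4, 5, 6, 8, 9, 10} must be used), so E = 5.
The 6 still-open variables draw from only 6 values {3, 4, 6, 8, 9, 10}, so each is used; only D can be 8, hence D = 8.
Among the 5 still-open variables, 3 fits only A (and all 5 values in {3, 4, 6, 9, 10} must be used), so A = 3.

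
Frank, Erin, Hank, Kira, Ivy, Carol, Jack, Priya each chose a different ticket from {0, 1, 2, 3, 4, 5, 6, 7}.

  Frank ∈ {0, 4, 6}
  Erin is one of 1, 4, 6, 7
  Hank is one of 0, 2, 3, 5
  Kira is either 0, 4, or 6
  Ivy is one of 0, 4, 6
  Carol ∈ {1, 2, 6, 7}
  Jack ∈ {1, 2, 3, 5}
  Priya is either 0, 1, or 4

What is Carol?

2

Frank, Kira, Ivy share exactly the 3 values {0, 4, 6}; by pigeonhole those values go to them, so strike 0, 4, 6 from Erin, Hank, Carol, Priya.
Priya's domain is down to {1}, so Priya = 1. Strike 1 from Erin, Carol, Jack.
That leaves Erin = 7. Strike 7 from Carol.
So Carol = 2.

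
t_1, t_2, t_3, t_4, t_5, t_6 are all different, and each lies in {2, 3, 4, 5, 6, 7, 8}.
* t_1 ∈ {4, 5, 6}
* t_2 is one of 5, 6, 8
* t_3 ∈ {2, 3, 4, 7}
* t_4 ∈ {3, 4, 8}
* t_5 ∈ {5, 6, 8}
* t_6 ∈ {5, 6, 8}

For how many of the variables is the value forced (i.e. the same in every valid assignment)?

2

t_2, t_5, t_6 share exactly the 3 values {5, 6, 8}; by pigeonhole those values go to them, so strike 5, 6, 8 from t_1, t_4.
t_1's domain is down to {4}, so t_1 = 4. So t_3, t_4 can't be 4.
t_4 must be 3 (only option left). So t_3 can't be 3.
Determined: t_1=4, t_4=3. The other variables each still have more than one consistent value. That makes 2.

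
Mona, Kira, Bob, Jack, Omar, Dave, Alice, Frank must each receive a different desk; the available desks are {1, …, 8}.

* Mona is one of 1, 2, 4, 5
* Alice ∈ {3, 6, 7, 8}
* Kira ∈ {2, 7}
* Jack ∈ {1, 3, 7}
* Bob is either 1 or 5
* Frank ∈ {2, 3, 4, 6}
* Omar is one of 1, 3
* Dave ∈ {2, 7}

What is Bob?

5

Among the 8 variables, 8 fits only Alice (and all 8 values in {1, 2, 3, 4, 5, 6, 7, 8} must be used), so Alice = 8.
The 7 still-open variables draw from only 7 values {1, 2, 3, 4, 5, 6, 7}, so each is used; only Frank can be 6, hence Frank = 6.
Among the 6 still-open variables, 4 fits only Mona (and all 6 values in {1, 2, 3, 4, 5, 7} must be used), so Mona = 4.
The 5 still-open variables draw from only 5 values {1, 2, 3, 5, 7}, so each is used; only Bob can be 5, hence Bob = 5.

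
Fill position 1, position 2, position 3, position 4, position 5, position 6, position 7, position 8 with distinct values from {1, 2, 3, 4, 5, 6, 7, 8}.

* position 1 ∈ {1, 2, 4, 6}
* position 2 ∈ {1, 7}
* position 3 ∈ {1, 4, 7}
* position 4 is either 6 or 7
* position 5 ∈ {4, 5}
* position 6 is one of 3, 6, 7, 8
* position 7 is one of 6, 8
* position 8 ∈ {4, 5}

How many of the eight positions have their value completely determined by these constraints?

4

Among the 8 variables, 2 fits only position 1 (and all 8 values in {1, 2, 3, 4, 5, 6, 7, 8} must be used), so position 1 = 2.
The 7 still-open variables draw from only 7 values {1, 3, 4, 5, 6, 7, 8}, so each is used; only position 6 can be 3, hence position 6 = 3.
The 6 still-open variables draw from only 6 values {1, 4, 5, 6, 7, 8}, so each is used; only position 7 can be 8, hence position 7 = 8.
Among the 5 still-open variables, 6 fits only position 4 (and all 5 values in {1, 4, 5, 6, 7} must be used), so position 4 = 6.
position 5 and position 8 between them cover only {4, 5} — a naked pair. Remove those values from position 3.
Determined: position 1=2, position 4=6, position 6=3, position 7=8. The other positions each still have more than one consistent value. That makes 4.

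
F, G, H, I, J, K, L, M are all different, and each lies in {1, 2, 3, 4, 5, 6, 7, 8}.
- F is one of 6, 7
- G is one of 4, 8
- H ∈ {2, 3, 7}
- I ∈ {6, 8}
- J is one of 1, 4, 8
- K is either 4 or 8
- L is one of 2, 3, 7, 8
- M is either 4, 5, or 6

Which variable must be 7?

The 8 variables draw from only 8 values {1, 2, 3, 4, 5, 6, 7, 8}, so each is used; only J can be 1, hence J = 1.
Among the 7 still-open variables, 5 fits only M (and all 7 values in {2, 3, 4, 5, 6, 7, 8} must be used), so M = 5.
G and K share exactly the 2 values {4, 8}; by pigeonhole those values go to them, so strike 4, 8 from I, L.
I's domain is down to {6}, so I = 6. Strike 6 from F.
So 7 goes to F.

F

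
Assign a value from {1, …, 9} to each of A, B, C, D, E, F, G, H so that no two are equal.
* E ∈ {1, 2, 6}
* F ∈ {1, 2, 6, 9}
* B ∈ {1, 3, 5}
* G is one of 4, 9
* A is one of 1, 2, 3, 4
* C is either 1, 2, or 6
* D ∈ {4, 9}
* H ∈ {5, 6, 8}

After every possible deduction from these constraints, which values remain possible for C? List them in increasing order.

Among the 8 variables, 8 fits only H (and all 8 values in {1, 2, 3, 4, 5, 6, 8, 9} must be used), so H = 8.
Among the 7 still-open variables, 5 fits only B (and all 7 values in {1, 2, 3, 4, 5, 6, 9} must be used), so B = 5.
The 6 still-open variables together cover exactly {1, 2, 3, 4, 6, 9} — 6 values for 6 variables — and 3 appears only in A's list, so A = 3.
The 2 variables D and G are confined to {4, 9}, which locks those values in; drop them from F.
No further eliminations apply; C can still be any of 1, 2, 6.

1, 2, 6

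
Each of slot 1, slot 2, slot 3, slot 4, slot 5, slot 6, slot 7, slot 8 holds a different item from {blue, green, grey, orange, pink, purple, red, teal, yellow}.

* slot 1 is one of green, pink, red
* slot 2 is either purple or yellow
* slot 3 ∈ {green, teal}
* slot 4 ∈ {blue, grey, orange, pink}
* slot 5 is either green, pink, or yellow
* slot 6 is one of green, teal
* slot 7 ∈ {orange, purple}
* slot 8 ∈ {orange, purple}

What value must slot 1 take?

red

slot 3 and slot 6 share exactly the 2 values {green, teal}; by pigeonhole those values go to them, so strike green, teal from slot 1, slot 5.
slot 7 and slot 8 between them cover only {orange, purple} — a naked pair. Remove those values from slot 2, slot 4.
slot 2 must be yellow (only option left). Strike yellow from slot 5.
slot 5 has just one choice, so slot 5 = pink. So slot 1, slot 4 can't be pink.
So slot 1 = red.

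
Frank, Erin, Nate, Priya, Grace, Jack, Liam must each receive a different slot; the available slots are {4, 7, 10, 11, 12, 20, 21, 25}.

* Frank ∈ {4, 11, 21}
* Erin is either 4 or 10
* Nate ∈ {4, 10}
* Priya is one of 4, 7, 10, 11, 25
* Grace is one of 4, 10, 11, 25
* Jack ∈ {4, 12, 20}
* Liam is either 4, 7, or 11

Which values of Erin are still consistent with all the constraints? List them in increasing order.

4, 10

Erin and Nate share exactly the 2 values {4, 10}; by pigeonhole those values go to them, so strike 4, 10 from Frank, Priya, Grace, Jack, Liam.
Priya, Grace, Liam share exactly the 3 values {7, 11, 25}; by pigeonhole those values go to them, so strike 7, 11, 25 from Frank.
Frank must be 21 (only option left).
No further eliminations apply; Erin can still be any of 4, 10.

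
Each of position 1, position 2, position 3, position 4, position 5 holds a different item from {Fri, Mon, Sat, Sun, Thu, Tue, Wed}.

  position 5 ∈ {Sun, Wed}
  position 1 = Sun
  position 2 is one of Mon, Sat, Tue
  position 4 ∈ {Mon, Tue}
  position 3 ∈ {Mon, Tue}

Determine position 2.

position 1 has just one choice, so position 1 = Sun. Strike Sun from position 5.
position 5 must be Wed (only option left).
The 3 still-open variables draw from only 3 values {Mon, Sat, Tue}, so each is used; only position 2 can be Sat, hence position 2 = Sat.

Sat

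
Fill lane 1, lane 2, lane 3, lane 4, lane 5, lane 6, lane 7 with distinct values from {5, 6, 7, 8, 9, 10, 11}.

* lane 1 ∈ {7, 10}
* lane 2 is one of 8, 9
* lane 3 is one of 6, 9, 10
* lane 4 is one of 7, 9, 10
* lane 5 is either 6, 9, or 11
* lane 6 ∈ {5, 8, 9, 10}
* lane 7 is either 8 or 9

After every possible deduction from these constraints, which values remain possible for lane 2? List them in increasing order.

8, 9

The 7 variables together cover exactly {5, 6, 7, 8, 9, 10, 11} — 7 values for 7 variables — and 5 appears only in lane 6's list, so lane 6 = 5.
The 6 still-open variables draw from only 6 values {6, 7, 8, 9, 10, 11}, so each is used; only lane 5 can be 11, hence lane 5 = 11.
The 5 still-open variables together cover exactly {6, 7, 8, 9, 10} — 5 values for 5 variables — and 6 appears only in lane 3's list, so lane 3 = 6.
The 2 variables lane 2 and lane 7 are confined to {8, 9}, which locks those values in; drop them from lane 4.
No further eliminations apply; lane 2 can still be any of 8, 9.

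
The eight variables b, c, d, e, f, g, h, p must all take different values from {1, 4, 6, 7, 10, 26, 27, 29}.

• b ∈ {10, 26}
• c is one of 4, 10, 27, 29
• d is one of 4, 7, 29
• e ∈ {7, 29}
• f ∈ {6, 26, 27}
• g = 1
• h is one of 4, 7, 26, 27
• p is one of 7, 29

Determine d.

4

g's domain is down to {1}, so g = 1.
The 7 still-open variables draw from only 7 values {4, 6, 7, 10, 26, 27, 29}, so each is used; only f can be 6, hence f = 6.
e and p between them cover only {7, 29} — a naked pair. Remove those values from c, d, h.
So d = 4.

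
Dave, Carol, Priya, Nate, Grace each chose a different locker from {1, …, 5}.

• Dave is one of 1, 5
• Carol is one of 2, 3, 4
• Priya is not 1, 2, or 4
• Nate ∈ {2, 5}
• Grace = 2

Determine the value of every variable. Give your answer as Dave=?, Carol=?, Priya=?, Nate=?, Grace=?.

Grace must be 2 (only option left). So Carol, Nate can't be 2.
Nate must be 5 (only option left). Remove 5 from Dave, Priya.
Dave's domain is down to {1}, so Dave = 1.
Priya's domain is down to {3}, so Priya = 3. Remove 3 from Carol.
That leaves Carol = 4.

Dave=1, Carol=4, Priya=3, Nate=5, Grace=2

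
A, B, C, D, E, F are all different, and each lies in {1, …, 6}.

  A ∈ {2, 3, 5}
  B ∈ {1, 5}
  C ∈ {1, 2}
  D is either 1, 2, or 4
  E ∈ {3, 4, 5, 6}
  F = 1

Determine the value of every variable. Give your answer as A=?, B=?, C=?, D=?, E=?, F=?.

A=3, B=5, C=2, D=4, E=6, F=1

F has just one choice, so F = 1. Strike 1 from B, C, D.
B must be 5 (only option left). Remove 5 from A, E.
That leaves C = 2. Eliminate 2 elsewhere: A, D.
D has just one choice, so D = 4. Remove 4 from E.
That leaves A = 3. Remove 3 from E.
E's domain is down to {6}, so E = 6.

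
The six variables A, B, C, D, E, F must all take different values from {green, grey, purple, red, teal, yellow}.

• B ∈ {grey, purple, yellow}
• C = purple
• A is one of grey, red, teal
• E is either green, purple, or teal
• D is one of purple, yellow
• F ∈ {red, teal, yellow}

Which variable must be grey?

B

C has just one choice, so C = purple. Remove purple from B, D, E.
D has just one choice, so D = yellow. Eliminate yellow elsewhere: B, F.
So grey goes to B.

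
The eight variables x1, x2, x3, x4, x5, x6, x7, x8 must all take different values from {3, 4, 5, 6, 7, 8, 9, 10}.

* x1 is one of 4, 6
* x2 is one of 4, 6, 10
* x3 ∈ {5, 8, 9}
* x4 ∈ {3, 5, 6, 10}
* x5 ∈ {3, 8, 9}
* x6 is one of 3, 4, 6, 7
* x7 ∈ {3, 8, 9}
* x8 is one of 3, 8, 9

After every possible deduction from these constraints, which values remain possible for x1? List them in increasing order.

Among the 8 variables, 7 fits only x6 (and all 8 values in {3, 4, 5, 6, 7, 8, 9, 10} must be used), so x6 = 7.
x5, x7, x8 between them cover only {3, 8, 9} — a naked triple. Remove those values from x3, x4.
x3 must be 5 (only option left). Strike 5 from x4.
No further eliminations apply; x1 can still be any of 4, 6.

4, 6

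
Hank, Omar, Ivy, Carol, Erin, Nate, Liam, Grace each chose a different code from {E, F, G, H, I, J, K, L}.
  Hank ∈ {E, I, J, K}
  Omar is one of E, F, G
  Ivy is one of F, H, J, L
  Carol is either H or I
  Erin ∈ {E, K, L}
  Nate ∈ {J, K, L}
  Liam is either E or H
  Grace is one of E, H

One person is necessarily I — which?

Carol

The 8 variables together cover exactly {E, F, G, H, I, J, K, L} — 8 values for 8 variables — and G appears only in Omar's list, so Omar = G.
Among the 7 still-open variables, F fits only Ivy (and all 7 values in {E, F, H, I, J, K, L} must be used), so Ivy = F.
The 2 variables Liam and Grace are confined to {E, H}, which locks those values in; drop them from Hank, Carol, Erin.
So I goes to Carol.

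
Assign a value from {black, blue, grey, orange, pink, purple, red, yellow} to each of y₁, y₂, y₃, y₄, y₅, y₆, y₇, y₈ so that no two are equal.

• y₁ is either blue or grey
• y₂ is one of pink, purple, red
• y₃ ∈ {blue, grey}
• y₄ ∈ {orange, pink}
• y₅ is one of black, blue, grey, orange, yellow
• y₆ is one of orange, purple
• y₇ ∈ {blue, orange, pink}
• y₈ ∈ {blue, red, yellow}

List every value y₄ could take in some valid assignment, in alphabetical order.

orange, pink

The 8 variables together cover exactly {black, blue, grey, orange, pink, purple, red, yellow} — 8 values for 8 variables — and black appears only in y₅'s list, so y₅ = black.
The 7 still-open variables draw from only 7 values {blue, grey, orange, pink, purple, red, yellow}, so each is used; only y₈ can be yellow, hence y₈ = yellow.
Among the 6 still-open variables, red fits only y₂ (and all 6 values in {blue, grey, orange, pink, purple, red} must be used), so y₂ = red.
Among the 5 still-open variables, purple fits only y₆ (and all 5 values in {blue, grey, orange, pink, purple} must be used), so y₆ = purple.
The 2 variables y₁ and y₃ are confined to {blue, grey}, which locks those values in; drop them from y₇.
No further eliminations apply; y₄ can still be any of orange, pink.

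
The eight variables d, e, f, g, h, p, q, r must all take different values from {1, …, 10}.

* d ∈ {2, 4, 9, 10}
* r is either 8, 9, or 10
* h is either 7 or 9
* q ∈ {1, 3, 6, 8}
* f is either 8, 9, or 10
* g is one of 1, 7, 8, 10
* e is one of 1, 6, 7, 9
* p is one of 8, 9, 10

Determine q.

The 3 variables f, p, r are confined to {8, 9, 10}, which locks those values in; drop them from d, e, g, h, q.
That leaves h = 7. So e, g can't be 7.
That leaves g = 1. Strike 1 from e, q.
e's domain is down to {6}, so e = 6. Remove 6 from q.
So q = 3.

3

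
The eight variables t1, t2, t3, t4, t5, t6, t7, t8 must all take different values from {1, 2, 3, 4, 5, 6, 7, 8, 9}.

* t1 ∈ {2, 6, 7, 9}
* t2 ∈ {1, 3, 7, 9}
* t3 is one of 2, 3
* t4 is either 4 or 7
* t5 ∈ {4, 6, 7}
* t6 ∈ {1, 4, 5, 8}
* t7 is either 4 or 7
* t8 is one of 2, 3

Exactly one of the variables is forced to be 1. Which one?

The 2 variables t3 and t8 are confined to {2, 3}, which locks those values in; drop them from t1, t2.
The 2 variables t4 and t7 are confined to {4, 7}, which locks those values in; drop them from t1, t2, t5, t6.
t5 has just one choice, so t5 = 6. Eliminate 6 elsewhere: t1.
t1 has just one choice, so t1 = 9. Eliminate 9 elsewhere: t2.

t2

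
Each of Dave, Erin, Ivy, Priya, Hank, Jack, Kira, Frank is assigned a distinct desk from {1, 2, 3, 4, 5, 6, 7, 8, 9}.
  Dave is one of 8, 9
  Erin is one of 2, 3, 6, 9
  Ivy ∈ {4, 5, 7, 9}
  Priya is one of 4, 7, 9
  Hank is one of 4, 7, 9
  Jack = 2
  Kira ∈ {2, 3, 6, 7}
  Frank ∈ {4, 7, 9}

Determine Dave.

Jack has just one choice, so Jack = 2. So Erin, Kira can't be 2.
The 7 still-open variables together cover exactly {3, 4, 5, 6, 7, 8, 9} — 7 values for 7 variables — and 5 appears only in Ivy's list, so Ivy = 5.
The 6 still-open variables together cover exactly {3, 4, 6, 7, 8, 9} — 6 values for 6 variables — and 8 appears only in Dave's list, so Dave = 8.

8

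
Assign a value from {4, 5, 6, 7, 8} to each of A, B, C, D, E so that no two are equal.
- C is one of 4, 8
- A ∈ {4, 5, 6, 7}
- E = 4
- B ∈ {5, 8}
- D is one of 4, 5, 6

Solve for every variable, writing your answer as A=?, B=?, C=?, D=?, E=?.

A=7, B=5, C=8, D=6, E=4

E must be 4 (only option left). Eliminate 4 elsewhere: A, C, D.
C's domain is down to {8}, so C = 8. Eliminate 8 elsewhere: B.
B's domain is down to {5}, so B = 5. Remove 5 from A, D.
That leaves D = 6. Remove 6 from A.
That leaves A = 7.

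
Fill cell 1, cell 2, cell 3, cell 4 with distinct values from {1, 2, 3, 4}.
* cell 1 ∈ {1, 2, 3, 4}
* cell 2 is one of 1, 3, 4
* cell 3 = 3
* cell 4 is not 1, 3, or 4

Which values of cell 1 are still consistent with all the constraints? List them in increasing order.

1, 4

cell 3 has just one choice, so cell 3 = 3. Strike 3 from cell 1, cell 2.
cell 4's domain is down to {2}, so cell 4 = 2. So cell 1 can't be 2.
No further eliminations apply; cell 1 can still be any of 1, 4.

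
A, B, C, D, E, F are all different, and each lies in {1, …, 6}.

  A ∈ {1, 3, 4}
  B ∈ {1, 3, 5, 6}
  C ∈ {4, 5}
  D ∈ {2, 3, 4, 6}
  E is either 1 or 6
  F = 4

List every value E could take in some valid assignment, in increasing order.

F has just one choice, so F = 4. Strike 4 from A, C, D.
C has just one choice, so C = 5. Strike 5 from B.
The 4 still-open variables draw from only 4 values {1, 2, 3, 6}, so each is used; only D can be 2, hence D = 2.
No further eliminations apply; E can still be any of 1, 6.

1, 6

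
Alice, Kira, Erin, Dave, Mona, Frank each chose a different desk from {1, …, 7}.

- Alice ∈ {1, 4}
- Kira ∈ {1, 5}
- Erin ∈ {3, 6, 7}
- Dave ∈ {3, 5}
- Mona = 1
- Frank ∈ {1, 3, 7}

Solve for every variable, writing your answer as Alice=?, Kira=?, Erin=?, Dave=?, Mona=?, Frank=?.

Mona's domain is down to {1}, so Mona = 1. So Alice, Kira, Frank can't be 1.
That leaves Alice = 4.
Kira has just one choice, so Kira = 5. Remove 5 from Dave.
Dave has just one choice, so Dave = 3. So Erin, Frank can't be 3.
Frank's domain is down to {7}, so Frank = 7. Eliminate 7 elsewhere: Erin.
Erin must be 6 (only option left).

Alice=4, Kira=5, Erin=6, Dave=3, Mona=1, Frank=7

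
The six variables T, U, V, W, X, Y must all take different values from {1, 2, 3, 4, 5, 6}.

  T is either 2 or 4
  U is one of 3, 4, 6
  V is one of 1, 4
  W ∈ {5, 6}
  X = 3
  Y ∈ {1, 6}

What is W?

5

X must be 3 (only option left). Remove 3 from U.
The 5 still-open variables draw from only 5 values {1, 2, 4, 5, 6}, so each is used; only T can be 2, hence T = 2.
The 4 still-open variables together cover exactly {1, 4, 5, 6} — 4 values for 4 variables — and 5 appears only in W's list, so W = 5.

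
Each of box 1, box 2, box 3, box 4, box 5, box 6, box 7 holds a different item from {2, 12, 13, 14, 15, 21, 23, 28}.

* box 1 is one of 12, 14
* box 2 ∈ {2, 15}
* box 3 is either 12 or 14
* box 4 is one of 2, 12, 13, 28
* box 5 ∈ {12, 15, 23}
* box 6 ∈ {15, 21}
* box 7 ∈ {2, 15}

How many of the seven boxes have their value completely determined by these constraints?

2

The 2 variables box 1 and box 3 are confined to {12, 14}, which locks those values in; drop them from box 4, box 5.
box 2 and box 7 share exactly the 2 values {2, 15}; by pigeonhole those values go to them, so strike 2, 15 from box 4, box 5, box 6.
That leaves box 5 = 23.
box 6's domain is down to {21}, so box 6 = 21.
Determined: box 5=23, box 6=21. The other boxes each still have more than one consistent value. That makes 2.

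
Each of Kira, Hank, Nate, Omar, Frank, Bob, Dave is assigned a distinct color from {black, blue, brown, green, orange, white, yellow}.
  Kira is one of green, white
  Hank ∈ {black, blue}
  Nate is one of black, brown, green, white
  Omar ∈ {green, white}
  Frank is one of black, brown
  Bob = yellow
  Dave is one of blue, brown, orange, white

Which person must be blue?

Hank

Bob's domain is down to {yellow}, so Bob = yellow.
The 6 still-open variables together cover exactly {black, blue, brown, green, orange, white} — 6 values for 6 variables — and orange appears only in Dave's list, so Dave = orange.
The 5 still-open variables together cover exactly {black, blue, brown, green, white} — 5 values for 5 variables — and blue appears only in Hank's list, so Hank = blue.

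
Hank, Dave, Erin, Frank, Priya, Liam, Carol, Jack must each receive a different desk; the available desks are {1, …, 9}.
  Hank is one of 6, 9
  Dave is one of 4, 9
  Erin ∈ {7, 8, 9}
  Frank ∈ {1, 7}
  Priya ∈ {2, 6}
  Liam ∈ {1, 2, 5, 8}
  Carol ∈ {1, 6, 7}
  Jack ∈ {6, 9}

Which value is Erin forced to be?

8

The 8 variables draw from only 8 values {1, 2, 4, 5, 6, 7, 8, 9}, so each is used; only Dave can be 4, hence Dave = 4.
Among the 7 still-open variables, 5 fits only Liam (and all 7 values in {1, 2, 5, 6, 7, 8, 9} must be used), so Liam = 5.
The 6 still-open variables draw from only 6 values {1, 2, 6, 7, 8, 9}, so each is used; only Priya can be 2, hence Priya = 2.
The 5 still-open variables draw from only 5 values {1, 6, 7, 8, 9}, so each is used; only Erin can be 8, hence Erin = 8.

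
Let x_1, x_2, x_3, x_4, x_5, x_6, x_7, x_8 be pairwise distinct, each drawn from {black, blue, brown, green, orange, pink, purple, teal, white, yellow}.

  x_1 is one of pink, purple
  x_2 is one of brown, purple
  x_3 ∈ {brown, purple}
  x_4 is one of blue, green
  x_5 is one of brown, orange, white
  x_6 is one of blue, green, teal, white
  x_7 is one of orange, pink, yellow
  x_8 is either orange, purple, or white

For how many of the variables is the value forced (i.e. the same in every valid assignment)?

x_2 and x_3 share exactly the 2 values {brown, purple}; by pigeonhole those values go to them, so strike brown, purple from x_1, x_5, x_8.
x_1 has just one choice, so x_1 = pink. Eliminate pink elsewhere: x_7.
x_5 and x_8 between them cover only {orange, white} — a naked pair. Remove those values from x_6, x_7.
x_7's domain is down to {yellow}, so x_7 = yellow.
Determined: x_1=pink, x_7=yellow. The other variables each still have more than one consistent value. That makes 2.

2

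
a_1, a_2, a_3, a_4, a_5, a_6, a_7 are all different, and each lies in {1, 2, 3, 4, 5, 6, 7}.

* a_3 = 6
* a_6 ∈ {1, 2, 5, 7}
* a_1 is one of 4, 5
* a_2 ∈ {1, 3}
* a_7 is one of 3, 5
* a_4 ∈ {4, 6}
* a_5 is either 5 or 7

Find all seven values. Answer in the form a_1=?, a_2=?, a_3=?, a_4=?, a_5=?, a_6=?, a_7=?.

a_3's domain is down to {6}, so a_3 = 6. Eliminate 6 elsewhere: a_4.
That leaves a_4 = 4. Remove 4 from a_1.
a_1 must be 5 (only option left). Strike 5 from a_5, a_6, a_7.
a_5 has just one choice, so a_5 = 7. So a_6 can't be 7.
a_7's domain is down to {3}, so a_7 = 3. Eliminate 3 elsewhere: a_2.
That leaves a_2 = 1. Eliminate 1 elsewhere: a_6.
a_6 must be 2 (only option left).

a_1=5, a_2=1, a_3=6, a_4=4, a_5=7, a_6=2, a_7=3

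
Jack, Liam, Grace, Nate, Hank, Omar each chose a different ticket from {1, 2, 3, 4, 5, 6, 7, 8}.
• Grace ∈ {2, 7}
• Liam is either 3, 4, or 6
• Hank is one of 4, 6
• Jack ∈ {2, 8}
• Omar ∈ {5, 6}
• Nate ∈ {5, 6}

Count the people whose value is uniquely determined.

2

Nate and Omar between them cover only {5, 6} — a naked pair. Remove those values from Liam, Hank.
That leaves Hank = 4. Remove 4 from Liam.
Liam's domain is down to {3}, so Liam = 3.
Determined: Liam=3, Hank=4. The other people each still have more than one consistent value. That makes 2.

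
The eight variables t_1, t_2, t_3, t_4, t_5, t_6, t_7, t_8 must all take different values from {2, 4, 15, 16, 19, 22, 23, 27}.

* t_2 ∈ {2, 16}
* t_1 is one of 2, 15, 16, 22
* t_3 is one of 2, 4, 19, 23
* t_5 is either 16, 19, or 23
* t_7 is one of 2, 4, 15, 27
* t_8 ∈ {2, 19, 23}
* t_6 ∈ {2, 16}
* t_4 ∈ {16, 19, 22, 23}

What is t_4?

22

The 8 variables draw from only 8 values {2, 4, 15, 16, 19, 22, 23, 27}, so each is used; only t_7 can be 27, hence t_7 = 27.
Among the 7 still-open variables, 4 fits only t_3 (and all 7 values in {2, 4, 15, 16, 19, 22, 23} must be used), so t_3 = 4.
The 6 still-open variables together cover exactly {2, 15, 16, 19, 22, 23} — 6 values for 6 variables — and 15 appears only in t_1's list, so t_1 = 15.
Among the 5 still-open variables, 22 fits only t_4 (and all 5 values in {2, 16, 19, 22, 23} must be used), so t_4 = 22.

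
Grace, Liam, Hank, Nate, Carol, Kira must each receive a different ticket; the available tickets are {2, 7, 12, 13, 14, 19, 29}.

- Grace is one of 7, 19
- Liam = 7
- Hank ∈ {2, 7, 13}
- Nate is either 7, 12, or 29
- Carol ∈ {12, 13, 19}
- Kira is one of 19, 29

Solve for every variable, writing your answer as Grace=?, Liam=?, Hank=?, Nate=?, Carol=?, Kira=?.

Liam has just one choice, so Liam = 7. So Grace, Hank, Nate can't be 7.
Grace must be 19 (only option left). Remove 19 from Carol, Kira.
Kira must be 29 (only option left). Remove 29 from Nate.
Nate has just one choice, so Nate = 12. So Carol can't be 12.
That leaves Carol = 13. Strike 13 from Hank.
Hank must be 2 (only option left).

Grace=19, Liam=7, Hank=2, Nate=12, Carol=13, Kira=29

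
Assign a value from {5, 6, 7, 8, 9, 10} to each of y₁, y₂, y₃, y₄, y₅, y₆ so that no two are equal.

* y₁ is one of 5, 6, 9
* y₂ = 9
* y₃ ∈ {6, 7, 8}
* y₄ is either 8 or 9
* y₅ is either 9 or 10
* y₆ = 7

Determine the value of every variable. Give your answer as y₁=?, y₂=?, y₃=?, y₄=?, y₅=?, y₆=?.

y₁=5, y₂=9, y₃=6, y₄=8, y₅=10, y₆=7

y₂ has just one choice, so y₂ = 9. Remove 9 from y₁, y₄, y₅.
y₄ must be 8 (only option left). Eliminate 8 elsewhere: y₃.
That leaves y₅ = 10.
y₆'s domain is down to {7}, so y₆ = 7. So y₃ can't be 7.
That leaves y₃ = 6. Remove 6 from y₁.
y₁ has just one choice, so y₁ = 5.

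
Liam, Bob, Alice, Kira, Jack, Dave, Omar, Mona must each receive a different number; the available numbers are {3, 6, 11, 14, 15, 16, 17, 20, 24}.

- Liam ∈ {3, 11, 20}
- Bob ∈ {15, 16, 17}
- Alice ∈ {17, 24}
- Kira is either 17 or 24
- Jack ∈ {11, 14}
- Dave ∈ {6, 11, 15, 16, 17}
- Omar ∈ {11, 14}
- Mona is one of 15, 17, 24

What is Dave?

Alice and Kira share exactly the 2 values {17, 24}; by pigeonhole those values go to them, so strike 17, 24 from Bob, Dave, Mona.
Mona must be 15 (only option left). So Bob, Dave can't be 15.
Bob must be 16 (only option left). So Dave can't be 16.
The 2 variables Jack and Omar are confined to {11, 14}, which locks those values in; drop them from Liam, Dave.
So Dave = 6.

6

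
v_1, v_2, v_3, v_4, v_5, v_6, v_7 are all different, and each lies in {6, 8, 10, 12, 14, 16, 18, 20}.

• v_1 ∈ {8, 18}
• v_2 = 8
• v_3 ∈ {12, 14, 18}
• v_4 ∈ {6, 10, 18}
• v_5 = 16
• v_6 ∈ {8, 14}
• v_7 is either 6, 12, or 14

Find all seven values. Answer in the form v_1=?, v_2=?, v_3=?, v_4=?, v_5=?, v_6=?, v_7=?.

v_2 must be 8 (only option left). Remove 8 from v_1, v_6.
v_5 must be 16 (only option left).
v_6 must be 14 (only option left). Strike 14 from v_3, v_7.
v_1's domain is down to {18}, so v_1 = 18. Remove 18 from v_3, v_4.
That leaves v_3 = 12. Eliminate 12 elsewhere: v_7.
That leaves v_7 = 6. Eliminate 6 elsewhere: v_4.
That leaves v_4 = 10.

v_1=18, v_2=8, v_3=12, v_4=10, v_5=16, v_6=14, v_7=6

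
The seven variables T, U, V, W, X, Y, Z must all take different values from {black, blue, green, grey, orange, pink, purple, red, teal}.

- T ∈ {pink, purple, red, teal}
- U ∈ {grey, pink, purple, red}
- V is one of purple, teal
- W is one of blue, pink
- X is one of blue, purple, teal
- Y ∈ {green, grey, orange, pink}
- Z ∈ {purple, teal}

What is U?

grey

V and Z between them cover only {purple, teal} — a naked pair. Remove those values from T, U, X.
X must be blue (only option left). So W can't be blue.
W's domain is down to {pink}, so W = pink. Strike pink from T, U, Y.
T's domain is down to {red}, so T = red. Eliminate red elsewhere: U.
So U = grey.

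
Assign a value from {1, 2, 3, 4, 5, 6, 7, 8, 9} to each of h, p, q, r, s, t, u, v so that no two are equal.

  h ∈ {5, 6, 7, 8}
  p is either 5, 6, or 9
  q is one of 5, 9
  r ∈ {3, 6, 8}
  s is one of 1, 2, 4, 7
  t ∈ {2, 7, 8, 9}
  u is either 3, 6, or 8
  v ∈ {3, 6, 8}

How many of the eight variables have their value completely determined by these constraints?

2

The 3 variables r, u, v are confined to {3, 6, 8}, which locks those values in; drop them from h, p, t.
p and q share exactly the 2 values {5, 9}; by pigeonhole those values go to them, so strike 5, 9 from h, t.
h has just one choice, so h = 7. Strike 7 from s, t.
That leaves t = 2. Eliminate 2 elsewhere: s.
Determined: h=7, t=2. The other variables each still have more than one consistent value. That makes 2.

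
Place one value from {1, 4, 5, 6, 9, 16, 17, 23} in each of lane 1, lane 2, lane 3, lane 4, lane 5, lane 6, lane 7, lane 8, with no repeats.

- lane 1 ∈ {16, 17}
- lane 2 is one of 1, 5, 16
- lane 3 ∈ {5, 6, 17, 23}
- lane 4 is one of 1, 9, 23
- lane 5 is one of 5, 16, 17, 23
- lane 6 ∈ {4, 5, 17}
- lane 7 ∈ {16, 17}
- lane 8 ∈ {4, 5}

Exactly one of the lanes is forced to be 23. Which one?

Among the 8 variables, 6 fits only lane 3 (and all 8 values in {1, 4, 5, 6, 9, 16, 17, 23} must be used), so lane 3 = 6.
The 7 still-open variables together cover exactly {1, 4, 5, 9, 16, 17, 23} — 7 values for 7 variables — and 9 appears only in lane 4's list, so lane 4 = 9.
Among the 6 still-open variables, 1 fits only lane 2 (and all 6 values in {1, 4, 5, 16, 17, 23} must be used), so lane 2 = 1.
The 5 still-open variables draw from only 5 values {4, 5, 16, 17, 23}, so each is used; only lane 5 can be 23, hence lane 5 = 23.

lane 5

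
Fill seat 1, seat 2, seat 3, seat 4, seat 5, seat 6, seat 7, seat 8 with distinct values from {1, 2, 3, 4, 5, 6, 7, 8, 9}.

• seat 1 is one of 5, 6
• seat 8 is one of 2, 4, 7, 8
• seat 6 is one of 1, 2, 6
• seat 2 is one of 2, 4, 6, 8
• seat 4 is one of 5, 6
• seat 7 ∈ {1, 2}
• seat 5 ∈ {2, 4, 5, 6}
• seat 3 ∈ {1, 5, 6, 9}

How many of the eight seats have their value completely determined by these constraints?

The 8 variables draw from only 8 values {1, 2, 4, 5, 6, 7, 8, 9}, so each is used; only seat 8 can be 7, hence seat 8 = 7.
Among the 7 still-open variables, 8 fits only seat 2 (and all 7 values in {1, 2, 4, 5, 6, 8, 9} must be used), so seat 2 = 8.
The 6 still-open variables draw from only 6 values {1, 2, 4, 5, 6, 9}, so each is used; only seat 5 can be 4, hence seat 5 = 4.
Among the 5 still-open variables, 9 fits only seat 3 (and all 5 values in {1, 2, 5, 6, 9} must be used), so seat 3 = 9.
seat 1 and seat 4 share exactly the 2 values {5, 6}; by pigeonhole those values go to them, so strike 5, 6 from seat 6.
Determined: seat 2=8, seat 3=9, seat 5=4, seat 8=7. The other seats each still have more than one consistent value. That makes 4.

4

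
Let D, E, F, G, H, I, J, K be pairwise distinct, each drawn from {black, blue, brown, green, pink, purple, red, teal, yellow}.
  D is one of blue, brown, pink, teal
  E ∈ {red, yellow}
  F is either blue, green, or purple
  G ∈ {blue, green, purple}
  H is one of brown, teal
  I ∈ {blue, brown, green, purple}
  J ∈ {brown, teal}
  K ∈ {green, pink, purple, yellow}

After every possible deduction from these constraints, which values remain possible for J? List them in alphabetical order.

brown, teal

The 8 variables together cover exactly {blue, brown, green, pink, purple, red, teal, yellow} — 8 values for 8 variables — and red appears only in E's list, so E = red.
The 7 still-open variables draw from only 7 values {blue, brown, green, pink, purple, teal, yellow}, so each is used; only K can be yellow, hence K = yellow.
The 6 still-open variables together cover exactly {blue, brown, green, pink, purple, teal} — 6 values for 6 variables — and pink appears only in D's list, so D = pink.
The 2 variables H and J are confined to {brown, teal}, which locks those values in; drop them from I.
No further eliminations apply; J can still be any of brown, teal.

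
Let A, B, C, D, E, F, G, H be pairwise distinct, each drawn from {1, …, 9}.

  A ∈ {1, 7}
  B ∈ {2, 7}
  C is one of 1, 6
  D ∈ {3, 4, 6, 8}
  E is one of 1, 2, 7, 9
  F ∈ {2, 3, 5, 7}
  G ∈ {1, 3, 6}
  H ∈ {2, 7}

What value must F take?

5

The 2 variables B and H are confined to {2, 7}, which locks those values in; drop them from A, E, F.
That leaves A = 1. So C, E, G can't be 1.
C's domain is down to {6}, so C = 6. Remove 6 from D, G.
E's domain is down to {9}, so E = 9.
G's domain is down to {3}, so G = 3. Eliminate 3 elsewhere: D, F.
So F = 5.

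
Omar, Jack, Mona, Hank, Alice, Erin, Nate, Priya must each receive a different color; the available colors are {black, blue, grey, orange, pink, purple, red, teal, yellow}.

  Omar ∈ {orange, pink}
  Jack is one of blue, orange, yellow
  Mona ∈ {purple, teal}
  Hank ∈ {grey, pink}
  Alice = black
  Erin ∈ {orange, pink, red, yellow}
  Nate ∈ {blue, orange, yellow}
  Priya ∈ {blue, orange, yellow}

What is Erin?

Alice must be black (only option left).
Jack, Nate, Priya share exactly the 3 values {blue, orange, yellow}; by pigeonhole those values go to them, so strike blue, orange, yellow from Omar, Erin.
Omar's domain is down to {pink}, so Omar = pink. Remove pink from Hank, Erin.
So Erin = red.

red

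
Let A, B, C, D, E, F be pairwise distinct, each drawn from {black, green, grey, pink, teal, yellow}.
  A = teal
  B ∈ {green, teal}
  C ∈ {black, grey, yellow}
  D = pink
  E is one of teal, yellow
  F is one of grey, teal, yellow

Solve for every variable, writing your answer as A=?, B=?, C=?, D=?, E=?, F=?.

A has just one choice, so A = teal. So B, E, F can't be teal.
B must be green (only option left).
D's domain is down to {pink}, so D = pink.
E's domain is down to {yellow}, so E = yellow. Remove yellow from C, F.
F's domain is down to {grey}, so F = grey. Eliminate grey elsewhere: C.
C has just one choice, so C = black.

A=teal, B=green, C=black, D=pink, E=yellow, F=grey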